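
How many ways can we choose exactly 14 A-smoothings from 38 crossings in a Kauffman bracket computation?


We choose which 14 of 38 crossings get A-smoothings.
C(38, 14) = 38! / (14! * 24!)
= 9669554100

9669554100


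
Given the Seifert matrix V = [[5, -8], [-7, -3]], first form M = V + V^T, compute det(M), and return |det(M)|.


Step 1: Form V + V^T where V = [[5, -8], [-7, -3]]
  V^T = [[5, -7], [-8, -3]]
  V + V^T = [[10, -15], [-15, -6]]
Step 2: det(V + V^T) = 10*(-6) - (-15)*(-15)
  = -60 - 225 = -285
Step 3: Knot determinant = |det(V + V^T)| = |-285| = 285

285


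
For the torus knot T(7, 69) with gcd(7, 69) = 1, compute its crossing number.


For a torus knot T(p, q) with gcd(p,q)=1,
the crossing number is min(p*(q-1), q*(p-1)).
p*(q-1) = 7*68 = 476
q*(p-1) = 69*6 = 414
min(476, 414) = 414

414


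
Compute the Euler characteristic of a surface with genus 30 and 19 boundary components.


chi = 2 - 2g - b
= 2 - 2*30 - 19
= 2 - 60 - 19 = -77

-77


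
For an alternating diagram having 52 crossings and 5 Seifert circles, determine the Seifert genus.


For alternating knots, g = (c - s + 1)/2.
= (52 - 5 + 1)/2
= 48/2 = 24

24


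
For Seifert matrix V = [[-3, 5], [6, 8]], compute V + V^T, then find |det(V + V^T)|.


Step 1: Form V + V^T where V = [[-3, 5], [6, 8]]
  V^T = [[-3, 6], [5, 8]]
  V + V^T = [[-6, 11], [11, 16]]
Step 2: det(V + V^T) = (-6)*16 - 11*11
  = -96 - 121 = -217
Step 3: Knot determinant = |det(V + V^T)| = |-217| = 217

217


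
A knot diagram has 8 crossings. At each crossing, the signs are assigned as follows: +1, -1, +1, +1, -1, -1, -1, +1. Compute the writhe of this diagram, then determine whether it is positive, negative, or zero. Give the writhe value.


Step 1: Count positive crossings (+1).
Positive crossings: 4
Step 2: Count negative crossings (-1).
Negative crossings: 4
Step 3: Writhe = (positive) - (negative)
w = 4 - 4 = 0
Step 4: |w| = 0, and w is zero

0


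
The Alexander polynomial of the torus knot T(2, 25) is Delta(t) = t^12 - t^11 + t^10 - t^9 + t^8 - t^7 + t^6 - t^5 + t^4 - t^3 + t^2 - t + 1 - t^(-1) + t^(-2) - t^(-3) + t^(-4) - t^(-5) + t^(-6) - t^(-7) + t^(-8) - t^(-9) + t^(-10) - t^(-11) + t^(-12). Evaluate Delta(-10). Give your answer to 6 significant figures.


Substituting t = -10 into Delta(t) = t^12 - t^11 + t^10 - t^9 + t^8 - t^7 + t^6 - t^5 + t^4 - t^3 + t^2 - t + 1 - t^(-1) + t^(-2) - t^(-3) + t^(-4) - t^(-5) + t^(-6) - t^(-7) + t^(-8) - t^(-9) + t^(-10) - t^(-11) + t^(-12):
Term values: (1000000000000) + (100000000000) + (10000000000) + (1000000000) + (100000000) + (10000000) + (1000000) + (100000) + (10000) + (1000) + (100) + (10) + (1) + (0.1) + (0.01) + (0.001) + (0.0001) + (1e-05) + (1e-06) + (1e-07) + (1e-08) + (1e-09) + (1e-10) + (1e-11) + (1e-12)
Sum = 1.111111111e+12
Rounded to 6 significant figures: 1.11111e+12

1.11111e+12


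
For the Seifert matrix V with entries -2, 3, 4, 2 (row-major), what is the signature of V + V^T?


Step 1: V + V^T = [[-4, 7], [7, 4]]
Step 2: trace = 0, det = -65
Step 3: Discriminant = 0^2 - 4*(-65) = 260
Step 4: Eigenvalues: 8.06226, -8.06226
Step 5: Signature = (# positive eigenvalues) - (# negative eigenvalues) = 0

0


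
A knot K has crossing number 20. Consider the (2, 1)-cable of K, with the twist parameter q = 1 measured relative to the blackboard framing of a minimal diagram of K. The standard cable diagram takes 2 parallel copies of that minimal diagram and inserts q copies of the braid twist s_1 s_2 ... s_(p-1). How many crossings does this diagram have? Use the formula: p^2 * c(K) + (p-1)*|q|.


Step 1: Each of the c(K) crossings of the companion diagram becomes p*p = p^2 crossings among the p parallel strands, and each of the |q| twists s_1 s_2 ... s_(p-1) adds (p-1) crossings.
  Crossings = p^2 * c(K) + (p-1)*|q|
Step 2: = 2^2 * 20 + (2-1)*1
Step 3: = 4*20 + 1*1
Step 4: = 80 + 1 = 81

81


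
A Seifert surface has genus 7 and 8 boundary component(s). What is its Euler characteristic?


chi = 2 - 2g - b
= 2 - 2*7 - 8
= 2 - 14 - 8 = -20

-20


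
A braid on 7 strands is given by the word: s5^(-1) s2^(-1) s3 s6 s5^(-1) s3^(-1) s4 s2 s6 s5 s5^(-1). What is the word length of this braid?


The word length counts the number of generators (including inverses).
Listing each generator: s5^(-1), s2^(-1), s3, s6, s5^(-1), s3^(-1), s4, s2, s6, s5, s5^(-1)
There are 11 generators in this braid word.

11


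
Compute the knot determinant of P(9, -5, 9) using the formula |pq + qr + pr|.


Step 1: Compute pq + qr + pr.
pq = 9*(-5) = -45
qr = (-5)*9 = -45
pr = 9*9 = 81
pq + qr + pr = -45 + (-45) + 81 = -9
Step 2: Take absolute value.
det(P(9,-5,9)) = |-9| = 9

9


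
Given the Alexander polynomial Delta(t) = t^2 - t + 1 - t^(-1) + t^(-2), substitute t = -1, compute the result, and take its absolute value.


Step 1: The polynomial has 5 terms with alternating signs, exponents from 2 down to -2.
Step 2: Substitute t = -1. The i-th term has coefficient (-1)^i and exponent (m-i),
  so its value is (-1)^i * (-1)^(m-i) = (-1)^m = 1 for every i.
Step 3: All 5 terms equal 1, so Delta(-1) = 5 * (1) = 5
Step 4: |Delta(-1)| = 5

5


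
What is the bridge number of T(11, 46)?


The bridge number of T(p,q) is min(p,q).
min(11, 46) = 11

11


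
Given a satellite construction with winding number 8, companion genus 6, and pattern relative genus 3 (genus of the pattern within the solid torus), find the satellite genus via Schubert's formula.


Schubert: g(satellite) = g_rel(pattern) + |winding| * g(companion),
where g_rel(pattern) is the genus of the pattern relative to the solid torus.
= 3 + 8 * 6
= 3 + 48 = 51

51


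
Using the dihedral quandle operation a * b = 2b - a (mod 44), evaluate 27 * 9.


27 * 9 = 2*9 - 27 mod 44
= 18 - 27 mod 44
= -9 mod 44 = 35

35


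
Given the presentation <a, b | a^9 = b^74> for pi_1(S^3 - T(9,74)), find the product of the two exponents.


The relation is a^9 = b^74.
Product of exponents = 9 * 74
= 666

666


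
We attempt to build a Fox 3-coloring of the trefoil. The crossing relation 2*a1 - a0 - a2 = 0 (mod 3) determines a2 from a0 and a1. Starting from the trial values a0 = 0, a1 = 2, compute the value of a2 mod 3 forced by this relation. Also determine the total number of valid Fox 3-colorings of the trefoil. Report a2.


Step 1: Apply the given crossing relation 2*a1 - a0 - a2 = 0 (mod 3).
  a2 = 2*a1 - a0 mod 3
  a2 = 2*2 - 0 mod 3
  a2 = 4 - 0 mod 3
  a2 = 4 mod 3 = 1
Step 2: The trefoil has determinant 3.
  Number of Fox p-colorings (p prime) is p^2 if p = 3, else p.
  Since p = 3 divides det = 3, the trefoil is 3-colorable.
  (Indeed for p = 3 any choice of a0, a1 extends to a valid coloring; the trial (a0, a1, a2) = (0, 2, 1) satisfies all three crossing relations.)
  Total colorings = 3^2 = 9
Step 3: a2 = 1, total Fox 3-colorings = 9

1


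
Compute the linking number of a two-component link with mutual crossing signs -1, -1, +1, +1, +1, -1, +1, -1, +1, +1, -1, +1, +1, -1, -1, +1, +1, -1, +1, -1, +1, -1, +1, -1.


Step 1: Count positive crossings: 13
Step 2: Count negative crossings: 11
Step 3: Sum of signs = 13 - 11 = 2
Step 4: Linking number = sum/2 = 2/2 = 1

1


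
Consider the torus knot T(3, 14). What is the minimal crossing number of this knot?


For a torus knot T(p, q) with gcd(p,q)=1,
the crossing number is min(p*(q-1), q*(p-1)).
p*(q-1) = 3*13 = 39
q*(p-1) = 14*2 = 28
min(39, 28) = 28

28


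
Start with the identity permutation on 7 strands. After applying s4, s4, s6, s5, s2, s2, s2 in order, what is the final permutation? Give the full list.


Starting with identity [1, 2, 3, 4, 5, 6, 7].
Apply generators in sequence:
  After s4: [1, 2, 3, 5, 4, 6, 7]
  After s4: [1, 2, 3, 4, 5, 6, 7]
  After s6: [1, 2, 3, 4, 5, 7, 6]
  After s5: [1, 2, 3, 4, 7, 5, 6]
  After s2: [1, 3, 2, 4, 7, 5, 6]
  After s2: [1, 2, 3, 4, 7, 5, 6]
  After s2: [1, 3, 2, 4, 7, 5, 6]
Final permutation: [1, 3, 2, 4, 7, 5, 6]

[1, 3, 2, 4, 7, 5, 6]


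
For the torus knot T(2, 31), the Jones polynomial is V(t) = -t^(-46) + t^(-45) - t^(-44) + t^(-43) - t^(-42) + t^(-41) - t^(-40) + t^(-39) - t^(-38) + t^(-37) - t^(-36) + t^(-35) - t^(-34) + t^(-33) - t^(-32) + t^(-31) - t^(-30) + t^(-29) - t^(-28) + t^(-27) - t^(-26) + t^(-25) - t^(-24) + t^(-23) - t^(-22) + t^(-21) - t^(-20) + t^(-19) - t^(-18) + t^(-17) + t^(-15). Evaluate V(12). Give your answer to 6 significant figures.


Substituting t = 12 into V(t) = -t^(-46) + t^(-45) - t^(-44) + t^(-43) - t^(-42) + t^(-41) - t^(-40) + t^(-39) - t^(-38) + t^(-37) - t^(-36) + t^(-35) - t^(-34) + t^(-33) - t^(-32) + t^(-31) - t^(-30) + t^(-29) - t^(-28) + t^(-27) - t^(-26) + t^(-25) - t^(-24) + t^(-23) - t^(-22) + t^(-21) - t^(-20) + t^(-19) - t^(-18) + t^(-17) + t^(-15):
  (-)t^(-46) = -2.27857e-50
  (+)t^(-45) = 2.73429e-49
  (-)t^(-44) = -3.28114e-48
  (+)t^(-43) = 3.93737e-47
  (-)t^(-42) = -4.72485e-46
  (+)t^(-41) = 5.66982e-45
  (-)t^(-40) = -6.80378e-44
  (+)t^(-39) = 8.16453e-43
  (-)t^(-38) = -9.79744e-42
  (+)t^(-37) = 1.17569e-40
  (-)t^(-36) = -1.41083e-39
  (+)t^(-35) = 1.693e-38
  (-)t^(-34) = -2.0316e-37
  (+)t^(-33) = 2.43792e-36
  (-)t^(-32) = -2.9255e-35
  (+)t^(-31) = 3.5106e-34
  (-)t^(-30) = -4.21272e-33
  (+)t^(-29) = 5.05526e-32
  (-)t^(-28) = -6.06632e-31
  (+)t^(-27) = 7.27958e-30
  (-)t^(-26) = -8.7355e-29
  (+)t^(-25) = 1.04826e-27
  (-)t^(-24) = -1.25791e-26
  (+)t^(-23) = 1.50949e-25
  (-)t^(-22) = -1.81139e-24
  (+)t^(-21) = 2.17367e-23
  (-)t^(-20) = -2.60841e-22
  (+)t^(-19) = 3.13009e-21
  (-)t^(-18) = -3.7561e-20
  (+)t^(-17) = 4.50732e-19
  (+)t^(-15) = 6.49055e-17
Sum = (-2.27857e-50) + (2.73429e-49) + (-3.28114e-48) + (3.93737e-47) + (-4.72485e-46) + (5.66982e-45) + (-6.80378e-44) + (8.16453e-43) + (-9.79744e-42) + (1.17569e-40) + (-1.41083e-39) + (1.693e-38) + (-2.0316e-37) + (2.43792e-36) + (-2.9255e-35) + (3.5106e-34) + (-4.21272e-33) + (5.05526e-32) + (-6.06632e-31) + (7.27958e-30) + (-8.7355e-29) + (1.04826e-27) + (-1.25791e-26) + (1.50949e-25) + (-1.81139e-24) + (2.17367e-23) + (-2.60841e-22) + (3.13009e-21) + (-3.7561e-20) + (4.50732e-19) + (6.49055e-17)
= 6.532153223e-17
Rounded to 6 significant figures: 6.53215e-17

6.53215e-17


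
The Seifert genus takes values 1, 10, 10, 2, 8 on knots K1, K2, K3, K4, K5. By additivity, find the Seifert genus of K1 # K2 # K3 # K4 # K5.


The Seifert genus is additive under connected sum.
Seifert genus(K1 # K2 # K3 # K4 # K5) = (1) + (10) + (10) + (2) + (8)
= 31

31


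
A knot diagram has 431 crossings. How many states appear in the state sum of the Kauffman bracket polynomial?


Each crossing contributes 2 choices (A-smoothing or B-smoothing).
Total states = 2^431 = 5545339388241629719156828368286167406872874150751633150340959161229242615611251246079948812208279156194782421922807143657948315648

5545339388241629719156828368286167406872874150751633150340959161229242615611251246079948812208279156194782421922807143657948315648


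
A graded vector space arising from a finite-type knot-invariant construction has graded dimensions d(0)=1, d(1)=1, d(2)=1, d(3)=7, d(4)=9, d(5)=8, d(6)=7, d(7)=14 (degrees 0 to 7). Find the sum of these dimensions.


Total dimension = d(0) + d(1) + ... + d(7)
= 1 + 1 + 1 + 7 + 9 + 8 + 7 + 14
= 48

48


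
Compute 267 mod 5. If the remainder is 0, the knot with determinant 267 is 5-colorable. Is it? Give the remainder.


Step 1: A knot is p-colorable if and only if p divides its determinant.
Step 2: Compute 267 mod 5.
267 = 53 * 5 + 2
Step 3: 267 mod 5 = 2
Step 4: The knot is 5-colorable: no

2


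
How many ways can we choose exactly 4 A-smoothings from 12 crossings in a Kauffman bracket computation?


We choose which 4 of 12 crossings get A-smoothings.
C(12, 4) = 12! / (4! * 8!)
= 495

495


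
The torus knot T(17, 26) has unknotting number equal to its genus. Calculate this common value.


For a torus knot T(p,q), both the unknotting number and genus equal (p-1)(q-1)/2.
= (17-1)(26-1)/2
= 16*25/2
= 400/2 = 200

200


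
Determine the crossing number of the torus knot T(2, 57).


For a torus knot T(p, q) with gcd(p,q)=1,
the crossing number is min(p*(q-1), q*(p-1)).
p*(q-1) = 2*56 = 112
q*(p-1) = 57*1 = 57
min(112, 57) = 57

57


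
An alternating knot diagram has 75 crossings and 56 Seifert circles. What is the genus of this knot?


For alternating knots, g = (c - s + 1)/2.
= (75 - 56 + 1)/2
= 20/2 = 10

10


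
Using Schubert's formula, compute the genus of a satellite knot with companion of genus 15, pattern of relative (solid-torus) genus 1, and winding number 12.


Schubert: g(satellite) = g_rel(pattern) + |winding| * g(companion),
where g_rel(pattern) is the genus of the pattern relative to the solid torus.
= 1 + 12 * 15
= 1 + 180 = 181

181


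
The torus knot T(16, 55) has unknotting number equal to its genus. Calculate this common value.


For a torus knot T(p,q), both the unknotting number and genus equal (p-1)(q-1)/2.
= (16-1)(55-1)/2
= 15*54/2
= 810/2 = 405

405


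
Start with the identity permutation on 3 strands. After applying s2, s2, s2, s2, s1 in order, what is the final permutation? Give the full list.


Starting with identity [1, 2, 3].
Apply generators in sequence:
  After s2: [1, 3, 2]
  After s2: [1, 2, 3]
  After s2: [1, 3, 2]
  After s2: [1, 2, 3]
  After s1: [2, 1, 3]
Final permutation: [2, 1, 3]

[2, 1, 3]


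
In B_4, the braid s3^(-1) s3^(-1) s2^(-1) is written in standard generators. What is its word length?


The word length counts the number of generators (including inverses).
Listing each generator: s3^(-1), s3^(-1), s2^(-1)
There are 3 generators in this braid word.

3


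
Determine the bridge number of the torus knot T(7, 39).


The bridge number of T(p,q) is min(p,q).
min(7, 39) = 7

7


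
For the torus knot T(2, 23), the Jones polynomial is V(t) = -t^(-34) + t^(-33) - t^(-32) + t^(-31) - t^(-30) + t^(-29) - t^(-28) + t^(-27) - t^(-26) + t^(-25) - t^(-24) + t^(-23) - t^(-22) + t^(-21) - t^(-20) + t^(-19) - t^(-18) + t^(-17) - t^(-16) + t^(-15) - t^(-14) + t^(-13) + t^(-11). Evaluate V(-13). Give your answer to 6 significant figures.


Substituting t = -13 into V(t) = -t^(-34) + t^(-33) - t^(-32) + t^(-31) - t^(-30) + t^(-29) - t^(-28) + t^(-27) - t^(-26) + t^(-25) - t^(-24) + t^(-23) - t^(-22) + t^(-21) - t^(-20) + t^(-19) - t^(-18) + t^(-17) - t^(-16) + t^(-15) - t^(-14) + t^(-13) + t^(-11):
  (-)t^(-34) = -1.33637e-38
  (+)t^(-33) = -1.73728e-37
  (-)t^(-32) = -2.25846e-36
  (+)t^(-31) = -2.936e-35
  (-)t^(-30) = -3.8168e-34
  (+)t^(-29) = -4.96184e-33
  (-)t^(-28) = -6.45039e-32
  (+)t^(-27) = -8.38551e-31
  (-)t^(-26) = -1.09012e-29
  (+)t^(-25) = -1.41715e-28
  (-)t^(-24) = -1.8423e-27
  (+)t^(-23) = -2.39499e-26
  (-)t^(-22) = -3.11348e-25
  (+)t^(-21) = -4.04753e-24
  (-)t^(-20) = -5.26178e-23
  (+)t^(-19) = -6.84032e-22
  (-)t^(-18) = -8.89241e-21
  (+)t^(-17) = -1.15601e-19
  (-)t^(-16) = -1.50282e-18
  (+)t^(-15) = -1.95366e-17
  (-)t^(-14) = -2.53976e-16
  (+)t^(-13) = -3.30169e-15
  (+)t^(-11) = -5.57986e-13
Sum = (-1.33637e-38) + (-1.73728e-37) + (-2.25846e-36) + (-2.936e-35) + (-3.8168e-34) + (-4.96184e-33) + (-6.45039e-32) + (-8.38551e-31) + (-1.09012e-29) + (-1.41715e-28) + (-1.8423e-27) + (-2.39499e-26) + (-3.11348e-25) + (-4.04753e-24) + (-5.26178e-23) + (-6.84032e-22) + (-8.89241e-21) + (-1.15601e-19) + (-1.50282e-18) + (-1.95366e-17) + (-2.53976e-16) + (-3.30169e-15) + (-5.57986e-13)
= -5.615626033e-13
Rounded to 6 significant figures: -5.61563e-13

-5.61563e-13


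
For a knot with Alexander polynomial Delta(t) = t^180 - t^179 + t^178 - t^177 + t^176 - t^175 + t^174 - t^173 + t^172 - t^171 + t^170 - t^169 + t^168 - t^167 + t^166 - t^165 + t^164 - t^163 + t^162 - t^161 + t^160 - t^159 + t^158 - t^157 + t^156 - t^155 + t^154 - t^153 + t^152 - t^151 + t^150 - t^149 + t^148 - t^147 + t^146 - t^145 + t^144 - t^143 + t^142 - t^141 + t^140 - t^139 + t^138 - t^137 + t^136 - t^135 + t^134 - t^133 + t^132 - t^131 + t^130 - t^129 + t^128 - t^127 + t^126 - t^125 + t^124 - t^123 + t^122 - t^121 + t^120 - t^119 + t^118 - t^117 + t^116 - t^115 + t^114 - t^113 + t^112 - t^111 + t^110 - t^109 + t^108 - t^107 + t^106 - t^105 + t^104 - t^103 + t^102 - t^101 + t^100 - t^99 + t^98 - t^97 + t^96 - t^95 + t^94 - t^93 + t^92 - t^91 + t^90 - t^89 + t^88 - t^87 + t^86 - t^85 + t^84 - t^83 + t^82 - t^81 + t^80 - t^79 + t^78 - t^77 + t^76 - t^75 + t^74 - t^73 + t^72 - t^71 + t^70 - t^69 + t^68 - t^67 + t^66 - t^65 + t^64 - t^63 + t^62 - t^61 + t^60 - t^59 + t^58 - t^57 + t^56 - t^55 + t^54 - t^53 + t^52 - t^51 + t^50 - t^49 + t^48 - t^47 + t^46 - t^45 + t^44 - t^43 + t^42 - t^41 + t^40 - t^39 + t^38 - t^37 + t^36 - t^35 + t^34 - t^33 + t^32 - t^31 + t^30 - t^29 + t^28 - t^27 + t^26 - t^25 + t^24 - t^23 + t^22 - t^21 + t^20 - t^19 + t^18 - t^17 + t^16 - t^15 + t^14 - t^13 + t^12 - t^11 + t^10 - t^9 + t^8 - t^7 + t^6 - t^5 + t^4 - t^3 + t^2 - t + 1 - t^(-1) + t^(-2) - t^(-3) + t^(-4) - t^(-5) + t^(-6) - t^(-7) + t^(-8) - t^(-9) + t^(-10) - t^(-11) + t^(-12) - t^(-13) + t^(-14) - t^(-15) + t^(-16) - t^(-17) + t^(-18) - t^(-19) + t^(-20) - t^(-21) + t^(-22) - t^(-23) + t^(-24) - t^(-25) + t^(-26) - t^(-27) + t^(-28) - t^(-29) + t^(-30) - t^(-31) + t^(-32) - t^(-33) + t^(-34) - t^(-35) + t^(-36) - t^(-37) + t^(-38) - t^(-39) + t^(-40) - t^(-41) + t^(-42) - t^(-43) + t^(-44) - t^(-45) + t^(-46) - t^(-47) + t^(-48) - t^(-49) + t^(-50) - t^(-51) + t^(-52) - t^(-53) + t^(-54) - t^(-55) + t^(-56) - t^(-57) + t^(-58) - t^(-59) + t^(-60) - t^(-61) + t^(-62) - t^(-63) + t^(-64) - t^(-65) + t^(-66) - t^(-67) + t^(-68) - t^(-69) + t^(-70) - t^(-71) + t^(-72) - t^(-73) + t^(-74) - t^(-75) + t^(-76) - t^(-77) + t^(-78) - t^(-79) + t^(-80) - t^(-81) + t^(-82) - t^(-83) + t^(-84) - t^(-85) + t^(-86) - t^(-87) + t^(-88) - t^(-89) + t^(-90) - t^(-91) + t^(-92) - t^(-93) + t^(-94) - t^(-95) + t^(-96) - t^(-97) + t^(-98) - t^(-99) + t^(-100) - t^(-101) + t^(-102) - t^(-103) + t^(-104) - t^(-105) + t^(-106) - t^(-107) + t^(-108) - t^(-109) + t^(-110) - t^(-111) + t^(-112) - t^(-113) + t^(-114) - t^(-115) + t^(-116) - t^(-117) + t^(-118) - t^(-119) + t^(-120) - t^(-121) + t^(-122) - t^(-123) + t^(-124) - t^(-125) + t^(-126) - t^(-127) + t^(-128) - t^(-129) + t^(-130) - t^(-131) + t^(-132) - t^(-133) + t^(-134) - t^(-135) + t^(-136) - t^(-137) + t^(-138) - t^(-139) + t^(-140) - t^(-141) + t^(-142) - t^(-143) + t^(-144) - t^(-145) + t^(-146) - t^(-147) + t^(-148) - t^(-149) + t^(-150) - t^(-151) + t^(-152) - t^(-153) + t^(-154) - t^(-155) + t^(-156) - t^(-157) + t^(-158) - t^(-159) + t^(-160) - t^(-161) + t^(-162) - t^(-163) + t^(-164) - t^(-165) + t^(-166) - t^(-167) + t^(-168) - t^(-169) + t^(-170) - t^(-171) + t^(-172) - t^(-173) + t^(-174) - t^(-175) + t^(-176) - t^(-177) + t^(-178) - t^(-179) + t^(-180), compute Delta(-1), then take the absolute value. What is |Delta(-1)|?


Step 1: The polynomial has 361 terms with alternating signs, exponents from 180 down to -180.
Step 2: Substitute t = -1. The i-th term has coefficient (-1)^i and exponent (m-i),
  so its value is (-1)^i * (-1)^(m-i) = (-1)^m = 1 for every i.
Step 3: All 361 terms equal 1, so Delta(-1) = 361 * (1) = 361
Step 4: |Delta(-1)| = 361

361


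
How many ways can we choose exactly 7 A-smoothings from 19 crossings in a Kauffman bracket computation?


We choose which 7 of 19 crossings get A-smoothings.
C(19, 7) = 19! / (7! * 12!)
= 50388

50388


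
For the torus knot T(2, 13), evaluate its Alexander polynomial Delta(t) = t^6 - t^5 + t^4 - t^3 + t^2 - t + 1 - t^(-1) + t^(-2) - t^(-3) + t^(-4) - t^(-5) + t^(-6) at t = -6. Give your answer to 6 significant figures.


Substituting t = -6 into Delta(t) = t^6 - t^5 + t^4 - t^3 + t^2 - t + 1 - t^(-1) + t^(-2) - t^(-3) + t^(-4) - t^(-5) + t^(-6):
Term values: (46656) + (7776) + (1296) + (216) + (36) + (6) + (1) + (0.166667) + (0.0277778) + (0.00462963) + (0.000771605) + (0.000128601) + (2.14335e-05)
Sum = 55987.2
Rounded to 6 significant figures: 55987.2

55987.2


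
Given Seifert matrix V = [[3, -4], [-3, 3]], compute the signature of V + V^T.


Step 1: V + V^T = [[6, -7], [-7, 6]]
Step 2: trace = 12, det = -13
Step 3: Discriminant = 12^2 - 4*(-13) = 196
Step 4: Eigenvalues: 13, -1
Step 5: Signature = (# positive eigenvalues) - (# negative eigenvalues) = 0

0


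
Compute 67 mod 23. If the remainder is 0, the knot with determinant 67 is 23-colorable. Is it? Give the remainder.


Step 1: A knot is p-colorable if and only if p divides its determinant.
Step 2: Compute 67 mod 23.
67 = 2 * 23 + 21
Step 3: 67 mod 23 = 21
Step 4: The knot is 23-colorable: no

21


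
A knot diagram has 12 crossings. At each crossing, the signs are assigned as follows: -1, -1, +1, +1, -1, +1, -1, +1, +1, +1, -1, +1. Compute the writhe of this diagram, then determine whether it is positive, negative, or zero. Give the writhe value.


Step 1: Count positive crossings (+1).
Positive crossings: 7
Step 2: Count negative crossings (-1).
Negative crossings: 5
Step 3: Writhe = (positive) - (negative)
w = 7 - 5 = 2
Step 4: |w| = 2, and w is positive

2


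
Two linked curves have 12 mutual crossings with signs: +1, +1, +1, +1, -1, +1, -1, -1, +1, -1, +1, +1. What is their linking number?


Step 1: Count positive crossings: 8
Step 2: Count negative crossings: 4
Step 3: Sum of signs = 8 - 4 = 4
Step 4: Linking number = sum/2 = 4/2 = 2

2


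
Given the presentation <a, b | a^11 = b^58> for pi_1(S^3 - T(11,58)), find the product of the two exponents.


The relation is a^11 = b^58.
Product of exponents = 11 * 58
= 638

638


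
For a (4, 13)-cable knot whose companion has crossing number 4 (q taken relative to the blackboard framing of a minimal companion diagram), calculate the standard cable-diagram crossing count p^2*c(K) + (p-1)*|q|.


Step 1: Each of the c(K) crossings of the companion diagram becomes p*p = p^2 crossings among the p parallel strands, and each of the |q| twists s_1 s_2 ... s_(p-1) adds (p-1) crossings.
  Crossings = p^2 * c(K) + (p-1)*|q|
Step 2: = 4^2 * 4 + (4-1)*13
Step 3: = 16*4 + 3*13
Step 4: = 64 + 39 = 103

103


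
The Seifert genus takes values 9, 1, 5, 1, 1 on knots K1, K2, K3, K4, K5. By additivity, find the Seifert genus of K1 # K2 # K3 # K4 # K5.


The Seifert genus is additive under connected sum.
Seifert genus(K1 # K2 # K3 # K4 # K5) = (9) + (1) + (5) + (1) + (1)
= 17

17


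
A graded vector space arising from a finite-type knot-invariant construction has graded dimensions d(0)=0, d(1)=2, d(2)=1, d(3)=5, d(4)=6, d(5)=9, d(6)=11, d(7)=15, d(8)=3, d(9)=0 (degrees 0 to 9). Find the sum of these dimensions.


Total dimension = d(0) + d(1) + ... + d(9)
= 0 + 2 + 1 + 5 + 6 + 9 + 11 + 15 + 3 + 0
= 52

52


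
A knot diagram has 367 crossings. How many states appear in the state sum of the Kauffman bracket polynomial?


Each crossing contributes 2 choices (A-smoothing or B-smoothing).
Total states = 2^367 = 300613450595050653169853516389035139504087366260264943450533244356122755214669880763353471793250393988087676928

300613450595050653169853516389035139504087366260264943450533244356122755214669880763353471793250393988087676928


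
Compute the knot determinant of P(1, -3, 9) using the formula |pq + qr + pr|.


Step 1: Compute pq + qr + pr.
pq = 1*(-3) = -3
qr = (-3)*9 = -27
pr = 1*9 = 9
pq + qr + pr = -3 + (-27) + 9 = -21
Step 2: Take absolute value.
det(P(1,-3,9)) = |-21| = 21

21


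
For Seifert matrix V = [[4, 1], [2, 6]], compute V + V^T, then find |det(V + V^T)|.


Step 1: Form V + V^T where V = [[4, 1], [2, 6]]
  V^T = [[4, 2], [1, 6]]
  V + V^T = [[8, 3], [3, 12]]
Step 2: det(V + V^T) = 8*12 - 3*3
  = 96 - 9 = 87
Step 3: Knot determinant = |det(V + V^T)| = |87| = 87

87


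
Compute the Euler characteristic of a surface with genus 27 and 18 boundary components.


chi = 2 - 2g - b
= 2 - 2*27 - 18
= 2 - 54 - 18 = -70

-70


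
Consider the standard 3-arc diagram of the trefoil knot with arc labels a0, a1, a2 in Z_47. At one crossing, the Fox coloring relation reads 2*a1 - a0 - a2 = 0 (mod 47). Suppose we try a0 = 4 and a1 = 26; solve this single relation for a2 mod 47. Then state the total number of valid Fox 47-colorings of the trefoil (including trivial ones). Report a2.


Step 1: Apply the given crossing relation 2*a1 - a0 - a2 = 0 (mod 47).
  a2 = 2*a1 - a0 mod 47
  a2 = 2*26 - 4 mod 47
  a2 = 52 - 4 mod 47
  a2 = 48 mod 47 = 1
Step 2: The trefoil has determinant 3.
  Number of Fox p-colorings (p prime) is p^2 if p = 3, else p.
  Since 47 does not divide 3, only trivial (constant) colorings exist.
  (So the trial a0 = 4, a1 = 26 with a0 != a1 does NOT extend to a valid coloring of the whole trefoil: the other two crossing relations require 3*(a1 - a0) = 0 (mod 47), which fails.)
  Total colorings = 47
Step 3: a2 = 1, total Fox 47-colorings = 47

1


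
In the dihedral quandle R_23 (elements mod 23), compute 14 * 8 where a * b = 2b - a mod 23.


14 * 8 = 2*8 - 14 mod 23
= 16 - 14 mod 23
= 2 mod 23 = 2

2


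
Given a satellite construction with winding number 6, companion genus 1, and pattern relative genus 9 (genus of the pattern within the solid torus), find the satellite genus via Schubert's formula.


Schubert: g(satellite) = g_rel(pattern) + |winding| * g(companion),
where g_rel(pattern) is the genus of the pattern relative to the solid torus.
= 9 + 6 * 1
= 9 + 6 = 15

15


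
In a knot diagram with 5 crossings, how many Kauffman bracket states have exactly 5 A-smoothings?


We choose which 5 of 5 crossings get A-smoothings.
C(5, 5) = 5! / (5! * 0!)
= 1

1


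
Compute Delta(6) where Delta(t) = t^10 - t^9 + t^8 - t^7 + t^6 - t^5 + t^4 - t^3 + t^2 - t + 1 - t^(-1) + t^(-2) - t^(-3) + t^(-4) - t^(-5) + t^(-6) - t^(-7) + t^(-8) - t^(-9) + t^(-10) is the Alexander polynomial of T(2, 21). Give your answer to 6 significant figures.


Substituting t = 6 into Delta(t) = t^10 - t^9 + t^8 - t^7 + t^6 - t^5 + t^4 - t^3 + t^2 - t + 1 - t^(-1) + t^(-2) - t^(-3) + t^(-4) - t^(-5) + t^(-6) - t^(-7) + t^(-8) - t^(-9) + t^(-10):
Term values: (60466176) + (-10077696) + (1679616) + (-279936) + (46656) + (-7776) + (1296) + (-216) + (36) + (-6) + (1) + (-0.166667) + (0.0277778) + (-0.00462963) + (0.000771605) + (-0.000128601) + (2.14335e-05) + (-3.57225e-06) + (5.95374e-07) + (-9.9229e-08) + (1.65382e-08)
Sum = 51828150.86
Rounded to 6 significant figures: 5.18282e+07

5.18282e+07


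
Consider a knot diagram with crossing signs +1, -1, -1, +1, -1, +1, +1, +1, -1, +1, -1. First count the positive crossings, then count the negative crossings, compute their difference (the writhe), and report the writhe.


Step 1: Count positive crossings (+1).
Positive crossings: 6
Step 2: Count negative crossings (-1).
Negative crossings: 5
Step 3: Writhe = (positive) - (negative)
w = 6 - 5 = 1
Step 4: |w| = 1, and w is positive

1


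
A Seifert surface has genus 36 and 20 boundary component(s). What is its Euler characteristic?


chi = 2 - 2g - b
= 2 - 2*36 - 20
= 2 - 72 - 20 = -90

-90


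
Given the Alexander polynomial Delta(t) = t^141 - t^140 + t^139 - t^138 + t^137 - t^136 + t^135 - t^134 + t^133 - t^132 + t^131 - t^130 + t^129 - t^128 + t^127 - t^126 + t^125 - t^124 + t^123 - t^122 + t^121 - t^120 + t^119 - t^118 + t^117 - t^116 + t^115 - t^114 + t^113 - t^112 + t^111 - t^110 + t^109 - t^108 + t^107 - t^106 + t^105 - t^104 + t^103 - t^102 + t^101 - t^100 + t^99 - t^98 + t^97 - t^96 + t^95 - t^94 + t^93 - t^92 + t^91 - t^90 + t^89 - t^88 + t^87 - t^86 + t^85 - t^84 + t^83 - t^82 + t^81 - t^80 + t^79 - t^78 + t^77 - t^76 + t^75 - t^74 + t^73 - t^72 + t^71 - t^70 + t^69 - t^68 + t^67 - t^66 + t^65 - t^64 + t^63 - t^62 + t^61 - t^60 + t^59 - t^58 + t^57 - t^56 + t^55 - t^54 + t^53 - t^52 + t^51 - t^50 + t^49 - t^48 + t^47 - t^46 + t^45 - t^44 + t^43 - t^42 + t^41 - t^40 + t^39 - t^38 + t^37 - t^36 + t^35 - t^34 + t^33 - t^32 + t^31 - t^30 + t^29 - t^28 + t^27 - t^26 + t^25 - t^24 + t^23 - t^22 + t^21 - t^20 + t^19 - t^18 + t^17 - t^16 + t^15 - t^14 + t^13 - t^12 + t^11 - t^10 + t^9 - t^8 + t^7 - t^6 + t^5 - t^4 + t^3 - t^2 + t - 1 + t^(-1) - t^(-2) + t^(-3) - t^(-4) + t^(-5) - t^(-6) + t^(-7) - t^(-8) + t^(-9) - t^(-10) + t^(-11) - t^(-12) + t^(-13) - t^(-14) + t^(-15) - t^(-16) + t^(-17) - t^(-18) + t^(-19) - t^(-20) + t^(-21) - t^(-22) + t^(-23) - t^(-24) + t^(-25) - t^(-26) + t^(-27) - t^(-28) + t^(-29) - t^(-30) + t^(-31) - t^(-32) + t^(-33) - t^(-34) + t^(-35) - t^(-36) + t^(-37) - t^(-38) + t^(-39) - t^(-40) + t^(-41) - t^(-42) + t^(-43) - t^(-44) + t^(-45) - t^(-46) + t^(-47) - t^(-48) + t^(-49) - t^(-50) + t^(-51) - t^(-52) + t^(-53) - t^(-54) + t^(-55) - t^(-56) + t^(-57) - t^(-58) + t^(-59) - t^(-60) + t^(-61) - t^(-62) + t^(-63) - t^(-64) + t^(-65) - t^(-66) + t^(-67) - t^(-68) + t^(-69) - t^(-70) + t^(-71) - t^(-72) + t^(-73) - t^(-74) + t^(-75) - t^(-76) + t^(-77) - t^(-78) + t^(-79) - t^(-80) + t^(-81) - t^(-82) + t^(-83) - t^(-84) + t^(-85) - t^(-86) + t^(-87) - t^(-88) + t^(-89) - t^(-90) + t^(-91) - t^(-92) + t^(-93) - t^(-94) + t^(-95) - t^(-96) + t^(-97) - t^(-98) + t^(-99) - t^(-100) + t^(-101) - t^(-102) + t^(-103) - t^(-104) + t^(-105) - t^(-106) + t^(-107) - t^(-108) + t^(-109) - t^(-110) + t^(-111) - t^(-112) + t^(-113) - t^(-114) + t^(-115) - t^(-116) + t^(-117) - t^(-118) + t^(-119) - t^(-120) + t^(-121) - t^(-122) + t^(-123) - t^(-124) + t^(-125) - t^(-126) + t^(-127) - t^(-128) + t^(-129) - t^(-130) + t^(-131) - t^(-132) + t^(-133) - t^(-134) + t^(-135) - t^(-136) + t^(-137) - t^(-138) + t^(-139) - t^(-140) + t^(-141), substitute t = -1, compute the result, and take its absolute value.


Step 1: The polynomial has 283 terms with alternating signs, exponents from 141 down to -141.
Step 2: Substitute t = -1. The i-th term has coefficient (-1)^i and exponent (m-i),
  so its value is (-1)^i * (-1)^(m-i) = (-1)^m = -1 for every i.
Step 3: All 283 terms equal -1, so Delta(-1) = 283 * (-1) = -283
Step 4: |Delta(-1)| = 283

283


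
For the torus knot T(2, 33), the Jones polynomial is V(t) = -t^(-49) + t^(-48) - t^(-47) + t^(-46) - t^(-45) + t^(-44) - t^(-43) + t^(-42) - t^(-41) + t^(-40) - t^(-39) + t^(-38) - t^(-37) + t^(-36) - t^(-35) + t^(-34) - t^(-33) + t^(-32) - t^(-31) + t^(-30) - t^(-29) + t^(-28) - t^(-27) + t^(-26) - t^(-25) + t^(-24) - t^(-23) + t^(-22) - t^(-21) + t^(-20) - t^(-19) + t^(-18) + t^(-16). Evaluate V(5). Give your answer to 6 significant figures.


Substituting t = 5 into V(t) = -t^(-49) + t^(-48) - t^(-47) + t^(-46) - t^(-45) + t^(-44) - t^(-43) + t^(-42) - t^(-41) + t^(-40) - t^(-39) + t^(-38) - t^(-37) + t^(-36) - t^(-35) + t^(-34) - t^(-33) + t^(-32) - t^(-31) + t^(-30) - t^(-29) + t^(-28) - t^(-27) + t^(-26) - t^(-25) + t^(-24) - t^(-23) + t^(-22) - t^(-21) + t^(-20) - t^(-19) + t^(-18) + t^(-16):
  (-)t^(-49) = -5.6295e-35
  (+)t^(-48) = 2.81475e-34
  (-)t^(-47) = -1.40737e-33
  (+)t^(-46) = 7.03687e-33
  (-)t^(-45) = -3.51844e-32
  (+)t^(-44) = 1.75922e-31
  (-)t^(-43) = -8.79609e-31
  (+)t^(-42) = 4.39805e-30
  (-)t^(-41) = -2.19902e-29
  (+)t^(-40) = 1.09951e-28
  (-)t^(-39) = -5.49756e-28
  (+)t^(-38) = 2.74878e-27
  (-)t^(-37) = -1.37439e-26
  (+)t^(-36) = 6.87195e-26
  (-)t^(-35) = -3.43597e-25
  (+)t^(-34) = 1.71799e-24
  (-)t^(-33) = -8.58993e-24
  (+)t^(-32) = 4.29497e-23
  (-)t^(-31) = -2.14748e-22
  (+)t^(-30) = 1.07374e-21
  (-)t^(-29) = -5.36871e-21
  (+)t^(-28) = 2.68435e-20
  (-)t^(-27) = -1.34218e-19
  (+)t^(-26) = 6.71089e-19
  (-)t^(-25) = -3.35544e-18
  (+)t^(-24) = 1.67772e-17
  (-)t^(-23) = -8.38861e-17
  (+)t^(-22) = 4.1943e-16
  (-)t^(-21) = -2.09715e-15
  (+)t^(-20) = 1.04858e-14
  (-)t^(-19) = -5.24288e-14
  (+)t^(-18) = 2.62144e-13
  (+)t^(-16) = 6.5536e-12
Sum = (-5.6295e-35) + (2.81475e-34) + (-1.40737e-33) + (7.03687e-33) + (-3.51844e-32) + (1.75922e-31) + (-8.79609e-31) + (4.39805e-30) + (-2.19902e-29) + (1.09951e-28) + (-5.49756e-28) + (2.74878e-27) + (-1.37439e-26) + (6.87195e-26) + (-3.43597e-25) + (1.71799e-24) + (-8.58993e-24) + (4.29497e-23) + (-2.14748e-22) + (1.07374e-21) + (-5.36871e-21) + (2.68435e-20) + (-1.34218e-19) + (6.71089e-19) + (-3.35544e-18) + (1.67772e-17) + (-8.38861e-17) + (4.1943e-16) + (-2.09715e-15) + (1.04858e-14) + (-5.24288e-14) + (2.62144e-13) + (6.5536e-12)
= 6.772053333e-12
Rounded to 6 significant figures: 6.77205e-12

6.77205e-12


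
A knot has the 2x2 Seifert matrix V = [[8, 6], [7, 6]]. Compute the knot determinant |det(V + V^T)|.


Step 1: Form V + V^T where V = [[8, 6], [7, 6]]
  V^T = [[8, 7], [6, 6]]
  V + V^T = [[16, 13], [13, 12]]
Step 2: det(V + V^T) = 16*12 - 13*13
  = 192 - 169 = 23
Step 3: Knot determinant = |det(V + V^T)| = |23| = 23

23


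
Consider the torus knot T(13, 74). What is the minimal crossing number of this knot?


For a torus knot T(p, q) with gcd(p,q)=1,
the crossing number is min(p*(q-1), q*(p-1)).
p*(q-1) = 13*73 = 949
q*(p-1) = 74*12 = 888
min(949, 888) = 888

888


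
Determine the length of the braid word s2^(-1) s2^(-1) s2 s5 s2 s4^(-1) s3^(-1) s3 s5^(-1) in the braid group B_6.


The word length counts the number of generators (including inverses).
Listing each generator: s2^(-1), s2^(-1), s2, s5, s2, s4^(-1), s3^(-1), s3, s5^(-1)
There are 9 generators in this braid word.

9


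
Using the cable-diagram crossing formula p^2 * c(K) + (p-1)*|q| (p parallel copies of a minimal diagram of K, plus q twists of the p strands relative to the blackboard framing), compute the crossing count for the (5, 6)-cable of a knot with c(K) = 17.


Step 1: Each of the c(K) crossings of the companion diagram becomes p*p = p^2 crossings among the p parallel strands, and each of the |q| twists s_1 s_2 ... s_(p-1) adds (p-1) crossings.
  Crossings = p^2 * c(K) + (p-1)*|q|
Step 2: = 5^2 * 17 + (5-1)*6
Step 3: = 25*17 + 4*6
Step 4: = 425 + 24 = 449

449


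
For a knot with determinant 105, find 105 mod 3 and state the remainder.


Step 1: A knot is p-colorable if and only if p divides its determinant.
Step 2: Compute 105 mod 3.
105 = 35 * 3 + 0
Step 3: 105 mod 3 = 0
Step 4: The knot is 3-colorable: yes

0


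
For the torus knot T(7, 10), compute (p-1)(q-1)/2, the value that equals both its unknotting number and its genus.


For a torus knot T(p,q), both the unknotting number and genus equal (p-1)(q-1)/2.
= (7-1)(10-1)/2
= 6*9/2
= 54/2 = 27

27


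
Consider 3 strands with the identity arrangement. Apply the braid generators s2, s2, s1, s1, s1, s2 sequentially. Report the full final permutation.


Starting with identity [1, 2, 3].
Apply generators in sequence:
  After s2: [1, 3, 2]
  After s2: [1, 2, 3]
  After s1: [2, 1, 3]
  After s1: [1, 2, 3]
  After s1: [2, 1, 3]
  After s2: [2, 3, 1]
Final permutation: [2, 3, 1]

[2, 3, 1]


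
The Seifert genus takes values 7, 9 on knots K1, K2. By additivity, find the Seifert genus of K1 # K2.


The Seifert genus is additive under connected sum.
Seifert genus(K1 # K2) = (7) + (9)
= 16

16


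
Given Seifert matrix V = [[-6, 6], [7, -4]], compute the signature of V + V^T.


Step 1: V + V^T = [[-12, 13], [13, -8]]
Step 2: trace = -20, det = -73
Step 3: Discriminant = (-20)^2 - 4*(-73) = 692
Step 4: Eigenvalues: 3.15295, -23.1529
Step 5: Signature = (# positive eigenvalues) - (# negative eigenvalues) = 0

0


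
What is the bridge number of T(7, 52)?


The bridge number of T(p,q) is min(p,q).
min(7, 52) = 7

7


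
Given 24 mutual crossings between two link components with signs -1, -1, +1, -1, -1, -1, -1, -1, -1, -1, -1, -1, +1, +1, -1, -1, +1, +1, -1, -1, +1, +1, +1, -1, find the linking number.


Step 1: Count positive crossings: 8
Step 2: Count negative crossings: 16
Step 3: Sum of signs = 8 - 16 = -8
Step 4: Linking number = sum/2 = -8/2 = -4

-4


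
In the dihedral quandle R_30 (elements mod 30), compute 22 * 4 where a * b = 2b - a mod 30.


22 * 4 = 2*4 - 22 mod 30
= 8 - 22 mod 30
= -14 mod 30 = 16

16


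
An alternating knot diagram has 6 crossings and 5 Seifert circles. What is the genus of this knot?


For alternating knots, g = (c - s + 1)/2.
= (6 - 5 + 1)/2
= 2/2 = 1

1


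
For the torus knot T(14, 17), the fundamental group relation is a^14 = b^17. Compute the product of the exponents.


The relation is a^14 = b^17.
Product of exponents = 14 * 17
= 238

238


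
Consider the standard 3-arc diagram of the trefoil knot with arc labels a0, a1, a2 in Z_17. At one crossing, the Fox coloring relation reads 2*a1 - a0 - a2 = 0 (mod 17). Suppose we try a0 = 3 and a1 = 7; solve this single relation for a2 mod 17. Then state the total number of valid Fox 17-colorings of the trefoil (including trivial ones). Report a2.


Step 1: Apply the given crossing relation 2*a1 - a0 - a2 = 0 (mod 17).
  a2 = 2*a1 - a0 mod 17
  a2 = 2*7 - 3 mod 17
  a2 = 14 - 3 mod 17
  a2 = 11 mod 17 = 11
Step 2: The trefoil has determinant 3.
  Number of Fox p-colorings (p prime) is p^2 if p = 3, else p.
  Since 17 does not divide 3, only trivial (constant) colorings exist.
  (So the trial a0 = 3, a1 = 7 with a0 != a1 does NOT extend to a valid coloring of the whole trefoil: the other two crossing relations require 3*(a1 - a0) = 0 (mod 17), which fails.)
  Total colorings = 17
Step 3: a2 = 11, total Fox 17-colorings = 17

11


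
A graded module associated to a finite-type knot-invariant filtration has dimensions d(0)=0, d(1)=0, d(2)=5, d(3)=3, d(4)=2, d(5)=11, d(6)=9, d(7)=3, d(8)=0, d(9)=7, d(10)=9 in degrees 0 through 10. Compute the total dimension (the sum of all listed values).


Total dimension = d(0) + d(1) + ... + d(10)
= 0 + 0 + 5 + 3 + 2 + 11 + 9 + 3 + 0 + 7 + 9
= 49

49


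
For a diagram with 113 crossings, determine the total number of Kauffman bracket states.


Each crossing contributes 2 choices (A-smoothing or B-smoothing).
Total states = 2^113 = 10384593717069655257060992658440192

10384593717069655257060992658440192


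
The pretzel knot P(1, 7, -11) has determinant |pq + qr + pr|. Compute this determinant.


Step 1: Compute pq + qr + pr.
pq = 1*7 = 7
qr = 7*(-11) = -77
pr = 1*(-11) = -11
pq + qr + pr = 7 + (-77) + (-11) = -81
Step 2: Take absolute value.
det(P(1,7,-11)) = |-81| = 81

81


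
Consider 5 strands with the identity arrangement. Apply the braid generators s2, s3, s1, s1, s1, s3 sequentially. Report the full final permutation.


Starting with identity [1, 2, 3, 4, 5].
Apply generators in sequence:
  After s2: [1, 3, 2, 4, 5]
  After s3: [1, 3, 4, 2, 5]
  After s1: [3, 1, 4, 2, 5]
  After s1: [1, 3, 4, 2, 5]
  After s1: [3, 1, 4, 2, 5]
  After s3: [3, 1, 2, 4, 5]
Final permutation: [3, 1, 2, 4, 5]

[3, 1, 2, 4, 5]


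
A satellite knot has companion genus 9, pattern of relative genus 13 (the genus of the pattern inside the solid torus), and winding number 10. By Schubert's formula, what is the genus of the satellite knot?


Schubert: g(satellite) = g_rel(pattern) + |winding| * g(companion),
where g_rel(pattern) is the genus of the pattern relative to the solid torus.
= 13 + 10 * 9
= 13 + 90 = 103

103


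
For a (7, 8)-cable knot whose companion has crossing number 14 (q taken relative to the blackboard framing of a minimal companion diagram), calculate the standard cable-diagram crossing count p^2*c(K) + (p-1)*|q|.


Step 1: Each of the c(K) crossings of the companion diagram becomes p*p = p^2 crossings among the p parallel strands, and each of the |q| twists s_1 s_2 ... s_(p-1) adds (p-1) crossings.
  Crossings = p^2 * c(K) + (p-1)*|q|
Step 2: = 7^2 * 14 + (7-1)*8
Step 3: = 49*14 + 6*8
Step 4: = 686 + 48 = 734

734


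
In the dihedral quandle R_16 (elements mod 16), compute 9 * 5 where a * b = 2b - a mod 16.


9 * 5 = 2*5 - 9 mod 16
= 10 - 9 mod 16
= 1 mod 16 = 1

1


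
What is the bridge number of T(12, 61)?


The bridge number of T(p,q) is min(p,q).
min(12, 61) = 12

12


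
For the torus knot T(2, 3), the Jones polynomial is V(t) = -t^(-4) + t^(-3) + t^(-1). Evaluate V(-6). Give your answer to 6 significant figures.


Substituting t = -6 into V(t) = -t^(-4) + t^(-3) + t^(-1):
  (-)t^(-4) = -0.000771605
  (+)t^(-3) = -0.00462963
  (+)t^(-1) = -0.166667
Sum = (-0.000771605) + (-0.00462963) + (-0.166667)
= -0.1720679012
Rounded to 6 significant figures: -0.172068

-0.172068


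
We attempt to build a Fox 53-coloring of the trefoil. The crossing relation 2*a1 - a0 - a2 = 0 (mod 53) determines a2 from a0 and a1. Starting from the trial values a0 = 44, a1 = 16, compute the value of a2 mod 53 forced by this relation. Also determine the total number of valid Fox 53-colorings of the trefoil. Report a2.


Step 1: Apply the given crossing relation 2*a1 - a0 - a2 = 0 (mod 53).
  a2 = 2*a1 - a0 mod 53
  a2 = 2*16 - 44 mod 53
  a2 = 32 - 44 mod 53
  a2 = -12 mod 53 = 41
Step 2: The trefoil has determinant 3.
  Number of Fox p-colorings (p prime) is p^2 if p = 3, else p.
  Since 53 does not divide 3, only trivial (constant) colorings exist.
  (So the trial a0 = 44, a1 = 16 with a0 != a1 does NOT extend to a valid coloring of the whole trefoil: the other two crossing relations require 3*(a1 - a0) = 0 (mod 53), which fails.)
  Total colorings = 53
Step 3: a2 = 41, total Fox 53-colorings = 53

41
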